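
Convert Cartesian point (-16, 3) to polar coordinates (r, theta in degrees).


r = sqrt((-16)^2 + 3^2) = 16.2788
theta = atan2(3, -16) = 169.3803 degrees

r = 16.2788, theta = 169.3803 degrees


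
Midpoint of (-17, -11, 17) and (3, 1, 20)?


Midpoint = ((-17+3)/2, (-11+1)/2, (17+20)/2) = (-7, -5, 18.5)

(-7, -5, 18.5)


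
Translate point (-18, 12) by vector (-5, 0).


Translation: (x+dx, y+dy) = (-18+-5, 12+0) = (-23, 12)

(-23, 12)


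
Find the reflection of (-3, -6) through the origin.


Reflection through origin: (x, y) -> (-x, -y)
(-3, -6) -> (3, 6)

(3, 6)


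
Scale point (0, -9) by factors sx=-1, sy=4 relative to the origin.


Scaling: (x*sx, y*sy) = (0*-1, -9*4) = (0, -36)

(0, -36)


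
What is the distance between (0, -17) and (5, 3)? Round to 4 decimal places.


d = sqrt((5-0)^2 + (3--17)^2) = 20.6155

20.6155


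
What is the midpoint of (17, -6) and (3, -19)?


Midpoint = ((17+3)/2, (-6+-19)/2) = (10, -12.5)

(10, -12.5)


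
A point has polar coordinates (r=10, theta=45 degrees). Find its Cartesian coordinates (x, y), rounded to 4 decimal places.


x = 10 * cos(45) = 7.0711
y = 10 * sin(45) = 7.0711

(7.0711, 7.0711)


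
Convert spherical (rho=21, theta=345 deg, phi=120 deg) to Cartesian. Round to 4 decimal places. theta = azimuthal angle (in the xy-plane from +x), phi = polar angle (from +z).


x = 21 * sin(120) * cos(345) = 17.5668
y = 21 * sin(120) * sin(345) = -4.707
z = 21 * cos(120) = -10.5

(17.5668, -4.707, -10.5)


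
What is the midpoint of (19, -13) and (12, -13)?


Midpoint = ((19+12)/2, (-13+-13)/2) = (15.5, -13)

(15.5, -13)


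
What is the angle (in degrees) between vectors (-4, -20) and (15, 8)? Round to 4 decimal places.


dot = -4*15 + -20*8 = -220
|u| = 20.3961, |v| = 17
cos(angle) = -0.6345
angle = 129.3824 degrees

129.3824 degrees


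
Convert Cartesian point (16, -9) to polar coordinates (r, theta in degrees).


r = sqrt(16^2 + (-9)^2) = 18.3576
theta = atan2(-9, 16) = 330.6422 degrees

r = 18.3576, theta = 330.6422 degrees


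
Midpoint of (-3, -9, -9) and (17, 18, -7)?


Midpoint = ((-3+17)/2, (-9+18)/2, (-9+-7)/2) = (7, 4.5, -8)

(7, 4.5, -8)


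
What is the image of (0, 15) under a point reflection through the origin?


Reflection through origin: (x, y) -> (-x, -y)
(0, 15) -> (0, -15)

(0, -15)


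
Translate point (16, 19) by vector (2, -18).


Translation: (x+dx, y+dy) = (16+2, 19+-18) = (18, 1)

(18, 1)


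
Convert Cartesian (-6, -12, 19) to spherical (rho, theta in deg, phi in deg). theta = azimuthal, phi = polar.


rho = sqrt((-6)^2 + (-12)^2 + 19^2) = 23.2594
theta = atan2(-12, -6) = 243.4349 deg
phi = acos(19/23.2594) = 35.2269 deg

rho = 23.2594, theta = 243.4349 deg, phi = 35.2269 deg


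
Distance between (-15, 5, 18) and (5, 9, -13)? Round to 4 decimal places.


d = sqrt((5--15)^2 + (9-5)^2 + (-13-18)^2) = 37.108

37.108


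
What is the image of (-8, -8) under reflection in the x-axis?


Reflection across x-axis: (x, y) -> (x, -y)
(-8, -8) -> (-8, 8)

(-8, 8)


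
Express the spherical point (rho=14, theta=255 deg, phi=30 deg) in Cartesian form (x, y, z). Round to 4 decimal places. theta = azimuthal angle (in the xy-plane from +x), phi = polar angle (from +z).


x = 14 * sin(30) * cos(255) = -1.8117
y = 14 * sin(30) * sin(255) = -6.7615
z = 14 * cos(30) = 12.1244

(-1.8117, -6.7615, 12.1244)


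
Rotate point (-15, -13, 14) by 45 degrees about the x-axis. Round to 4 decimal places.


x' = -15
y' = -13*cos(45) - 14*sin(45) = -19.0919
z' = -13*sin(45) + 14*cos(45) = 0.7071

(-15, -19.0919, 0.7071)


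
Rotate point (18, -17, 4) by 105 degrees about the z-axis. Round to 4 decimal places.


x' = 18*cos(105) - -17*sin(105) = 11.762
y' = 18*sin(105) + -17*cos(105) = 21.7866
z' = 4

(11.762, 21.7866, 4)


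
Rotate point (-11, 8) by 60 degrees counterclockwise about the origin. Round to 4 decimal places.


x' = -11*cos(60) - 8*sin(60) = -12.4282
y' = -11*sin(60) + 8*cos(60) = -5.5263

(-12.4282, -5.5263)


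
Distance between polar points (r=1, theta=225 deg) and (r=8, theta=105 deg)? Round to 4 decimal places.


d = sqrt(r1^2 + r2^2 - 2*r1*r2*cos(t2-t1))
d = sqrt(1^2 + 8^2 - 2*1*8*cos(105-225)) = 8.544

8.544


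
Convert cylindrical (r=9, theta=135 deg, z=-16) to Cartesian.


x = 9 * cos(135) = -6.364
y = 9 * sin(135) = 6.364
z = -16

(-6.364, 6.364, -16)


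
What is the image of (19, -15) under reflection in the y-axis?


Reflection across y-axis: (x, y) -> (-x, y)
(19, -15) -> (-19, -15)

(-19, -15)


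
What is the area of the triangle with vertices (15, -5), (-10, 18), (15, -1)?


Area = |x1(y2-y3) + x2(y3-y1) + x3(y1-y2)| / 2
= |15*(18--1) + -10*(-1--5) + 15*(-5-18)| / 2
= 50

50


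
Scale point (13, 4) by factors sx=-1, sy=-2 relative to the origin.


Scaling: (x*sx, y*sy) = (13*-1, 4*-2) = (-13, -8)

(-13, -8)


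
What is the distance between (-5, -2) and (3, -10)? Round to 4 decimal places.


d = sqrt((3--5)^2 + (-10--2)^2) = 11.3137

11.3137


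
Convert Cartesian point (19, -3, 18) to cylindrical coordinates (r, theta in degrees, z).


r = sqrt(19^2 + (-3)^2) = 19.2354
theta = atan2(-3, 19) = 351.0274 deg
z = 18

r = 19.2354, theta = 351.0274 deg, z = 18


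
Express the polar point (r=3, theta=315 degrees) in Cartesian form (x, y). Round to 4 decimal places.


x = 3 * cos(315) = 2.1213
y = 3 * sin(315) = -2.1213

(2.1213, -2.1213)


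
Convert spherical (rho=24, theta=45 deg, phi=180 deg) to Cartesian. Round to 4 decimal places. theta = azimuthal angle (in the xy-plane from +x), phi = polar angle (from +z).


x = 24 * sin(180) * cos(45) = 0
y = 24 * sin(180) * sin(45) = 0
z = 24 * cos(180) = -24

(0, 0, -24)


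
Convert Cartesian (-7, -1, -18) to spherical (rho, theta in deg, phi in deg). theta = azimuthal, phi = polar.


rho = sqrt((-7)^2 + (-1)^2 + (-18)^2) = 19.3391
theta = atan2(-1, -7) = 188.1301 deg
phi = acos(-18/19.3391) = 158.5533 deg

rho = 19.3391, theta = 188.1301 deg, phi = 158.5533 deg


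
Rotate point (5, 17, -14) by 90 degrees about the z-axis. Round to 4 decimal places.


x' = 5*cos(90) - 17*sin(90) = -17
y' = 5*sin(90) + 17*cos(90) = 5
z' = -14

(-17, 5, -14)


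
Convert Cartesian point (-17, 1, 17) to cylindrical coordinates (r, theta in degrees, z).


r = sqrt((-17)^2 + 1^2) = 17.0294
theta = atan2(1, -17) = 176.6335 deg
z = 17

r = 17.0294, theta = 176.6335 deg, z = 17


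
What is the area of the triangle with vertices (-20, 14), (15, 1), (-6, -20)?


Area = |x1(y2-y3) + x2(y3-y1) + x3(y1-y2)| / 2
= |-20*(1--20) + 15*(-20-14) + -6*(14-1)| / 2
= 504

504


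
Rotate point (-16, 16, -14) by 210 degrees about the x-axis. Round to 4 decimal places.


x' = -16
y' = 16*cos(210) - -14*sin(210) = -20.8564
z' = 16*sin(210) + -14*cos(210) = 4.1244

(-16, -20.8564, 4.1244)


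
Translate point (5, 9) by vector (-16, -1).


Translation: (x+dx, y+dy) = (5+-16, 9+-1) = (-11, 8)

(-11, 8)


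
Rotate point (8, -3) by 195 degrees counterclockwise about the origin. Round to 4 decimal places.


x' = 8*cos(195) - -3*sin(195) = -8.5039
y' = 8*sin(195) + -3*cos(195) = 0.8272

(-8.5039, 0.8272)


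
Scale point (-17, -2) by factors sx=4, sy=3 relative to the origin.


Scaling: (x*sx, y*sy) = (-17*4, -2*3) = (-68, -6)

(-68, -6)


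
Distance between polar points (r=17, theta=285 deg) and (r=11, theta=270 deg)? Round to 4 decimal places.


d = sqrt(r1^2 + r2^2 - 2*r1*r2*cos(t2-t1))
d = sqrt(17^2 + 11^2 - 2*17*11*cos(270-285)) = 6.9817

6.9817


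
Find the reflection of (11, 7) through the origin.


Reflection through origin: (x, y) -> (-x, -y)
(11, 7) -> (-11, -7)

(-11, -7)


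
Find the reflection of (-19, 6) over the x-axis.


Reflection across x-axis: (x, y) -> (x, -y)
(-19, 6) -> (-19, -6)

(-19, -6)


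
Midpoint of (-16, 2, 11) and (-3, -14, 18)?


Midpoint = ((-16+-3)/2, (2+-14)/2, (11+18)/2) = (-9.5, -6, 14.5)

(-9.5, -6, 14.5)


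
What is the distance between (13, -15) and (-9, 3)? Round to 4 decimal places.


d = sqrt((-9-13)^2 + (3--15)^2) = 28.4253

28.4253


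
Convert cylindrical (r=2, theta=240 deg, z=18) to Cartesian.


x = 2 * cos(240) = -1
y = 2 * sin(240) = -1.7321
z = 18

(-1, -1.7321, 18)


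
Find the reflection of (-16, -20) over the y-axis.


Reflection across y-axis: (x, y) -> (-x, y)
(-16, -20) -> (16, -20)

(16, -20)


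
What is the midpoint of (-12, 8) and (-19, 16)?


Midpoint = ((-12+-19)/2, (8+16)/2) = (-15.5, 12)

(-15.5, 12)


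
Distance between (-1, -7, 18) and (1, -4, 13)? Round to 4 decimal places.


d = sqrt((1--1)^2 + (-4--7)^2 + (13-18)^2) = 6.1644

6.1644


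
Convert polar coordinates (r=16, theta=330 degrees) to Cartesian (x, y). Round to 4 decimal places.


x = 16 * cos(330) = 13.8564
y = 16 * sin(330) = -8

(13.8564, -8)


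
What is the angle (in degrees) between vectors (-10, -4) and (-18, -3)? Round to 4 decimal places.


dot = -10*-18 + -4*-3 = 192
|u| = 10.7703, |v| = 18.2483
cos(angle) = 0.9769
angle = 12.3391 degrees

12.3391 degrees


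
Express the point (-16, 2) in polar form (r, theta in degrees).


r = sqrt((-16)^2 + 2^2) = 16.1245
theta = atan2(2, -16) = 172.875 degrees

r = 16.1245, theta = 172.875 degrees


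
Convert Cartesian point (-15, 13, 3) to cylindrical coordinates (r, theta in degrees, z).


r = sqrt((-15)^2 + 13^2) = 19.8494
theta = atan2(13, -15) = 139.0856 deg
z = 3

r = 19.8494, theta = 139.0856 deg, z = 3


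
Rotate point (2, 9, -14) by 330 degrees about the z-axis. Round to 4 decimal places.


x' = 2*cos(330) - 9*sin(330) = 6.2321
y' = 2*sin(330) + 9*cos(330) = 6.7942
z' = -14

(6.2321, 6.7942, -14)


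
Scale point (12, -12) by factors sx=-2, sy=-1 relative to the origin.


Scaling: (x*sx, y*sy) = (12*-2, -12*-1) = (-24, 12)

(-24, 12)


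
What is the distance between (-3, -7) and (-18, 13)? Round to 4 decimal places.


d = sqrt((-18--3)^2 + (13--7)^2) = 25

25


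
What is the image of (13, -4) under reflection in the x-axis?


Reflection across x-axis: (x, y) -> (x, -y)
(13, -4) -> (13, 4)

(13, 4)


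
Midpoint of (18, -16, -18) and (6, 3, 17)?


Midpoint = ((18+6)/2, (-16+3)/2, (-18+17)/2) = (12, -6.5, -0.5)

(12, -6.5, -0.5)


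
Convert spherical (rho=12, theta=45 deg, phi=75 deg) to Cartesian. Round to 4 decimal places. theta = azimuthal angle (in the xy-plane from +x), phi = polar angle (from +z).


x = 12 * sin(75) * cos(45) = 8.1962
y = 12 * sin(75) * sin(45) = 8.1962
z = 12 * cos(75) = 3.1058

(8.1962, 8.1962, 3.1058)


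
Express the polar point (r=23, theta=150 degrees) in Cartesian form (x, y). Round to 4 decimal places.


x = 23 * cos(150) = -19.9186
y = 23 * sin(150) = 11.5

(-19.9186, 11.5)


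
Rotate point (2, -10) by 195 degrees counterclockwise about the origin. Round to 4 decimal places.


x' = 2*cos(195) - -10*sin(195) = -4.52
y' = 2*sin(195) + -10*cos(195) = 9.1416

(-4.52, 9.1416)


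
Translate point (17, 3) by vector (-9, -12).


Translation: (x+dx, y+dy) = (17+-9, 3+-12) = (8, -9)

(8, -9)


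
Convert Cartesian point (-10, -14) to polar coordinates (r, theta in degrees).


r = sqrt((-10)^2 + (-14)^2) = 17.2047
theta = atan2(-14, -10) = 234.4623 degrees

r = 17.2047, theta = 234.4623 degrees


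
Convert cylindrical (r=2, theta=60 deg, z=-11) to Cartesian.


x = 2 * cos(60) = 1
y = 2 * sin(60) = 1.7321
z = -11

(1, 1.7321, -11)


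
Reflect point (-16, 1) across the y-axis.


Reflection across y-axis: (x, y) -> (-x, y)
(-16, 1) -> (16, 1)

(16, 1)


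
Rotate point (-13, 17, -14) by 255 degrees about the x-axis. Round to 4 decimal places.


x' = -13
y' = 17*cos(255) - -14*sin(255) = -17.9229
z' = 17*sin(255) + -14*cos(255) = -12.7973

(-13, -17.9229, -12.7973)


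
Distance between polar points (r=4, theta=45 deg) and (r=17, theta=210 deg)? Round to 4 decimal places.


d = sqrt(r1^2 + r2^2 - 2*r1*r2*cos(t2-t1))
d = sqrt(4^2 + 17^2 - 2*4*17*cos(210-45)) = 20.8894

20.8894


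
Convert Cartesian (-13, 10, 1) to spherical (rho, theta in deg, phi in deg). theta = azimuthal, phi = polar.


rho = sqrt((-13)^2 + 10^2 + 1^2) = 16.4317
theta = atan2(10, -13) = 142.4314 deg
phi = acos(1/16.4317) = 86.5109 deg

rho = 16.4317, theta = 142.4314 deg, phi = 86.5109 deg


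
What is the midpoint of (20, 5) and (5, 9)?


Midpoint = ((20+5)/2, (5+9)/2) = (12.5, 7)

(12.5, 7)


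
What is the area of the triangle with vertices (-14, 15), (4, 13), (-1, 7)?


Area = |x1(y2-y3) + x2(y3-y1) + x3(y1-y2)| / 2
= |-14*(13-7) + 4*(7-15) + -1*(15-13)| / 2
= 59

59


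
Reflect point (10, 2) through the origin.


Reflection through origin: (x, y) -> (-x, -y)
(10, 2) -> (-10, -2)

(-10, -2)


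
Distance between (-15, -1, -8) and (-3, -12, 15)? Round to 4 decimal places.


d = sqrt((-3--15)^2 + (-12--1)^2 + (15--8)^2) = 28.178

28.178


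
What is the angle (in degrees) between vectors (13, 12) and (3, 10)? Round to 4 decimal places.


dot = 13*3 + 12*10 = 159
|u| = 17.6918, |v| = 10.4403
cos(angle) = 0.8608
angle = 30.5914 degrees

30.5914 degrees


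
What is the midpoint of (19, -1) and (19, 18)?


Midpoint = ((19+19)/2, (-1+18)/2) = (19, 8.5)

(19, 8.5)


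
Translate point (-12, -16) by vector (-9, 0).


Translation: (x+dx, y+dy) = (-12+-9, -16+0) = (-21, -16)

(-21, -16)


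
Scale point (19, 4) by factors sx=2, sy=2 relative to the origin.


Scaling: (x*sx, y*sy) = (19*2, 4*2) = (38, 8)

(38, 8)


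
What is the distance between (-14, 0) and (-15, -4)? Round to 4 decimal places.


d = sqrt((-15--14)^2 + (-4-0)^2) = 4.1231

4.1231


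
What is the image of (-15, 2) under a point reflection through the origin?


Reflection through origin: (x, y) -> (-x, -y)
(-15, 2) -> (15, -2)

(15, -2)


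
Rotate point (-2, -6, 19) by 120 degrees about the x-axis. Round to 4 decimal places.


x' = -2
y' = -6*cos(120) - 19*sin(120) = -13.4545
z' = -6*sin(120) + 19*cos(120) = -14.6962

(-2, -13.4545, -14.6962)


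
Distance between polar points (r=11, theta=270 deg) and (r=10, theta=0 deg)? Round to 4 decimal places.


d = sqrt(r1^2 + r2^2 - 2*r1*r2*cos(t2-t1))
d = sqrt(11^2 + 10^2 - 2*11*10*cos(0-270)) = 14.8661

14.8661


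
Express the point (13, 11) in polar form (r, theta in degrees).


r = sqrt(13^2 + 11^2) = 17.0294
theta = atan2(11, 13) = 40.2364 degrees

r = 17.0294, theta = 40.2364 degrees


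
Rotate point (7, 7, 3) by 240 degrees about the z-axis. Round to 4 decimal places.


x' = 7*cos(240) - 7*sin(240) = 2.5622
y' = 7*sin(240) + 7*cos(240) = -9.5622
z' = 3

(2.5622, -9.5622, 3)


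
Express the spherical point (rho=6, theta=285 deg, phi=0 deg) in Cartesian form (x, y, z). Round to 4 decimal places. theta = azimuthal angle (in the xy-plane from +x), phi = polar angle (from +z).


x = 6 * sin(0) * cos(285) = 0
y = 6 * sin(0) * sin(285) = 0
z = 6 * cos(0) = 6

(0, 0, 6)


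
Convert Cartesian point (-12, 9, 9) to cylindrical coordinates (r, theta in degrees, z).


r = sqrt((-12)^2 + 9^2) = 15
theta = atan2(9, -12) = 143.1301 deg
z = 9

r = 15, theta = 143.1301 deg, z = 9


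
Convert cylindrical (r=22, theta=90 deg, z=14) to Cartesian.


x = 22 * cos(90) = 0
y = 22 * sin(90) = 22
z = 14

(0, 22, 14)


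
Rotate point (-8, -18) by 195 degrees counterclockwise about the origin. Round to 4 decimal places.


x' = -8*cos(195) - -18*sin(195) = 3.0687
y' = -8*sin(195) + -18*cos(195) = 19.4572

(3.0687, 19.4572)


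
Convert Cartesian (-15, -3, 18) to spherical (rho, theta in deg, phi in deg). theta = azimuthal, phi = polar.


rho = sqrt((-15)^2 + (-3)^2 + 18^2) = 23.622
theta = atan2(-3, -15) = 191.3099 deg
phi = acos(18/23.622) = 40.3591 deg

rho = 23.622, theta = 191.3099 deg, phi = 40.3591 deg


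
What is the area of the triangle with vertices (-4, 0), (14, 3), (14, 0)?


Area = |x1(y2-y3) + x2(y3-y1) + x3(y1-y2)| / 2
= |-4*(3-0) + 14*(0-0) + 14*(0-3)| / 2
= 27

27


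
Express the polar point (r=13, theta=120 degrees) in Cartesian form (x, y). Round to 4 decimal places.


x = 13 * cos(120) = -6.5
y = 13 * sin(120) = 11.2583

(-6.5, 11.2583)


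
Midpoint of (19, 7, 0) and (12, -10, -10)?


Midpoint = ((19+12)/2, (7+-10)/2, (0+-10)/2) = (15.5, -1.5, -5)

(15.5, -1.5, -5)


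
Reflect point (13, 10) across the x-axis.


Reflection across x-axis: (x, y) -> (x, -y)
(13, 10) -> (13, -10)

(13, -10)


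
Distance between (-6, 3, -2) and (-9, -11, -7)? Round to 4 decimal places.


d = sqrt((-9--6)^2 + (-11-3)^2 + (-7--2)^2) = 15.1658

15.1658


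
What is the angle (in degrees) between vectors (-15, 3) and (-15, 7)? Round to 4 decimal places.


dot = -15*-15 + 3*7 = 246
|u| = 15.2971, |v| = 16.5529
cos(angle) = 0.9715
angle = 13.707 degrees

13.707 degrees


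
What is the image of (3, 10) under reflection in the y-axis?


Reflection across y-axis: (x, y) -> (-x, y)
(3, 10) -> (-3, 10)

(-3, 10)


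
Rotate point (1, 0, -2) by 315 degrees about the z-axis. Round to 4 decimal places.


x' = 1*cos(315) - 0*sin(315) = 0.7071
y' = 1*sin(315) + 0*cos(315) = -0.7071
z' = -2

(0.7071, -0.7071, -2)


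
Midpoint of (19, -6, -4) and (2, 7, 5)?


Midpoint = ((19+2)/2, (-6+7)/2, (-4+5)/2) = (10.5, 0.5, 0.5)

(10.5, 0.5, 0.5)


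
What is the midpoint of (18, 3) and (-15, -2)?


Midpoint = ((18+-15)/2, (3+-2)/2) = (1.5, 0.5)

(1.5, 0.5)


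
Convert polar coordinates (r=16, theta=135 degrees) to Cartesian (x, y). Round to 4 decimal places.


x = 16 * cos(135) = -11.3137
y = 16 * sin(135) = 11.3137

(-11.3137, 11.3137)


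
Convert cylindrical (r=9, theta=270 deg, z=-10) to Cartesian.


x = 9 * cos(270) = 0
y = 9 * sin(270) = -9
z = -10

(0, -9, -10)


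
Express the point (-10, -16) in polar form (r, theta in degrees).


r = sqrt((-10)^2 + (-16)^2) = 18.868
theta = atan2(-16, -10) = 237.9946 degrees

r = 18.868, theta = 237.9946 degrees


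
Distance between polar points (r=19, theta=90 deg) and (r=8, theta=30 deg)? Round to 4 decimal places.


d = sqrt(r1^2 + r2^2 - 2*r1*r2*cos(t2-t1))
d = sqrt(19^2 + 8^2 - 2*19*8*cos(30-90)) = 16.5227

16.5227


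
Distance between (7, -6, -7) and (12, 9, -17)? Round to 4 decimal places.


d = sqrt((12-7)^2 + (9--6)^2 + (-17--7)^2) = 18.7083

18.7083


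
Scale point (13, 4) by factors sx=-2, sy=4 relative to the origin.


Scaling: (x*sx, y*sy) = (13*-2, 4*4) = (-26, 16)

(-26, 16)


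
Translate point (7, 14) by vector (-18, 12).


Translation: (x+dx, y+dy) = (7+-18, 14+12) = (-11, 26)

(-11, 26)


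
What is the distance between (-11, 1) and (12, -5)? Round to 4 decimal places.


d = sqrt((12--11)^2 + (-5-1)^2) = 23.7697

23.7697


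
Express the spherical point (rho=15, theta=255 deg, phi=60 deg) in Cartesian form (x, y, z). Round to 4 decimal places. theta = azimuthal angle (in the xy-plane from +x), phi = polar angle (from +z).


x = 15 * sin(60) * cos(255) = -3.3622
y = 15 * sin(60) * sin(255) = -12.5477
z = 15 * cos(60) = 7.5

(-3.3622, -12.5477, 7.5)


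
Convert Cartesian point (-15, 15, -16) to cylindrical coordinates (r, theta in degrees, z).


r = sqrt((-15)^2 + 15^2) = 21.2132
theta = atan2(15, -15) = 135 deg
z = -16

r = 21.2132, theta = 135 deg, z = -16


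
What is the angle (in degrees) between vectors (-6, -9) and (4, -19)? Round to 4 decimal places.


dot = -6*4 + -9*-19 = 147
|u| = 10.8167, |v| = 19.4165
cos(angle) = 0.6999
angle = 45.5787 degrees

45.5787 degrees


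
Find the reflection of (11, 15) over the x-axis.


Reflection across x-axis: (x, y) -> (x, -y)
(11, 15) -> (11, -15)

(11, -15)


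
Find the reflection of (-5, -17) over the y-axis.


Reflection across y-axis: (x, y) -> (-x, y)
(-5, -17) -> (5, -17)

(5, -17)


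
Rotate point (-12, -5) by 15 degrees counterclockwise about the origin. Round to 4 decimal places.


x' = -12*cos(15) - -5*sin(15) = -10.297
y' = -12*sin(15) + -5*cos(15) = -7.9355

(-10.297, -7.9355)


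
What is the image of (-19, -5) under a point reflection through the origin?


Reflection through origin: (x, y) -> (-x, -y)
(-19, -5) -> (19, 5)

(19, 5)


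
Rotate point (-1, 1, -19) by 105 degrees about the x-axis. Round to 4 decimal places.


x' = -1
y' = 1*cos(105) - -19*sin(105) = 18.0938
z' = 1*sin(105) + -19*cos(105) = 5.8835

(-1, 18.0938, 5.8835)


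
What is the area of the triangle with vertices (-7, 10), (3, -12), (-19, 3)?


Area = |x1(y2-y3) + x2(y3-y1) + x3(y1-y2)| / 2
= |-7*(-12-3) + 3*(3-10) + -19*(10--12)| / 2
= 167

167


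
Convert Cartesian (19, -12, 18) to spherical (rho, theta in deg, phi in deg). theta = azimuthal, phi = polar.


rho = sqrt(19^2 + (-12)^2 + 18^2) = 28.7924
theta = atan2(-12, 19) = 327.7244 deg
phi = acos(18/28.7924) = 51.3056 deg

rho = 28.7924, theta = 327.7244 deg, phi = 51.3056 deg


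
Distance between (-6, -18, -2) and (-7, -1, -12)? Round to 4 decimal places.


d = sqrt((-7--6)^2 + (-1--18)^2 + (-12--2)^2) = 19.7484

19.7484


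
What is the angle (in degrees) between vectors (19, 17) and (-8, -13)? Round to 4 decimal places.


dot = 19*-8 + 17*-13 = -373
|u| = 25.4951, |v| = 15.2643
cos(angle) = -0.9585
angle = 163.4277 degrees

163.4277 degrees


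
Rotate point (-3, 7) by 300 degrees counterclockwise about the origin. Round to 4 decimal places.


x' = -3*cos(300) - 7*sin(300) = 4.5622
y' = -3*sin(300) + 7*cos(300) = 6.0981

(4.5622, 6.0981)


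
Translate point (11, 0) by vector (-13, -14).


Translation: (x+dx, y+dy) = (11+-13, 0+-14) = (-2, -14)

(-2, -14)


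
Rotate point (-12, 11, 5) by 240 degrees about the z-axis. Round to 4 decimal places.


x' = -12*cos(240) - 11*sin(240) = 15.5263
y' = -12*sin(240) + 11*cos(240) = 4.8923
z' = 5

(15.5263, 4.8923, 5)


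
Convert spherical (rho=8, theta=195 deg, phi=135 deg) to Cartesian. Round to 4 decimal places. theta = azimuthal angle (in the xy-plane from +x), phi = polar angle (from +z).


x = 8 * sin(135) * cos(195) = -5.4641
y = 8 * sin(135) * sin(195) = -1.4641
z = 8 * cos(135) = -5.6569

(-5.4641, -1.4641, -5.6569)


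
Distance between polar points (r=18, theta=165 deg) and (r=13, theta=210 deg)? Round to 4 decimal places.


d = sqrt(r1^2 + r2^2 - 2*r1*r2*cos(t2-t1))
d = sqrt(18^2 + 13^2 - 2*18*13*cos(210-165)) = 12.7308

12.7308


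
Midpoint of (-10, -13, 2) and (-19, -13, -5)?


Midpoint = ((-10+-19)/2, (-13+-13)/2, (2+-5)/2) = (-14.5, -13, -1.5)

(-14.5, -13, -1.5)


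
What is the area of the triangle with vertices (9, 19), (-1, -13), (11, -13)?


Area = |x1(y2-y3) + x2(y3-y1) + x3(y1-y2)| / 2
= |9*(-13--13) + -1*(-13-19) + 11*(19--13)| / 2
= 192

192


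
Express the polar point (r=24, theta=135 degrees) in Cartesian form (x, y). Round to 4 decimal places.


x = 24 * cos(135) = -16.9706
y = 24 * sin(135) = 16.9706

(-16.9706, 16.9706)


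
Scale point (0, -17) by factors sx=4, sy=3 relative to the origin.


Scaling: (x*sx, y*sy) = (0*4, -17*3) = (0, -51)

(0, -51)


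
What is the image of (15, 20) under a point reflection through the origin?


Reflection through origin: (x, y) -> (-x, -y)
(15, 20) -> (-15, -20)

(-15, -20)


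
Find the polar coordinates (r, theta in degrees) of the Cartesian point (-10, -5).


r = sqrt((-10)^2 + (-5)^2) = 11.1803
theta = atan2(-5, -10) = 206.5651 degrees

r = 11.1803, theta = 206.5651 degrees


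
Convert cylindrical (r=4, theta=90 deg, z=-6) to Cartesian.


x = 4 * cos(90) = 0
y = 4 * sin(90) = 4
z = -6

(0, 4, -6)


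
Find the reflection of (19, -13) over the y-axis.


Reflection across y-axis: (x, y) -> (-x, y)
(19, -13) -> (-19, -13)

(-19, -13)


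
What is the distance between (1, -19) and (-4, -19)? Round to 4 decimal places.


d = sqrt((-4-1)^2 + (-19--19)^2) = 5

5


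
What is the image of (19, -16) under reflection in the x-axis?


Reflection across x-axis: (x, y) -> (x, -y)
(19, -16) -> (19, 16)

(19, 16)


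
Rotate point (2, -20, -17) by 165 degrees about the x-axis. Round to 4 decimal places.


x' = 2
y' = -20*cos(165) - -17*sin(165) = 23.7184
z' = -20*sin(165) + -17*cos(165) = 11.2444

(2, 23.7184, 11.2444)


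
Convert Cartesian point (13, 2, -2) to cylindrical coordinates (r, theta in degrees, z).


r = sqrt(13^2 + 2^2) = 13.1529
theta = atan2(2, 13) = 8.7462 deg
z = -2

r = 13.1529, theta = 8.7462 deg, z = -2


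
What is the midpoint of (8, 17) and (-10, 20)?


Midpoint = ((8+-10)/2, (17+20)/2) = (-1, 18.5)

(-1, 18.5)


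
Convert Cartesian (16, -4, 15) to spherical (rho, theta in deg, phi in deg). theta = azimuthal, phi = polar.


rho = sqrt(16^2 + (-4)^2 + 15^2) = 22.2935
theta = atan2(-4, 16) = 345.9638 deg
phi = acos(15/22.2935) = 47.7132 deg

rho = 22.2935, theta = 345.9638 deg, phi = 47.7132 deg


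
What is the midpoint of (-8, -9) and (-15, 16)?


Midpoint = ((-8+-15)/2, (-9+16)/2) = (-11.5, 3.5)

(-11.5, 3.5)


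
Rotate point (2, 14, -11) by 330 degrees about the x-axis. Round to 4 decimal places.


x' = 2
y' = 14*cos(330) - -11*sin(330) = 6.6244
z' = 14*sin(330) + -11*cos(330) = -16.5263

(2, 6.6244, -16.5263)


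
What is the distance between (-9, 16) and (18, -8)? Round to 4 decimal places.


d = sqrt((18--9)^2 + (-8-16)^2) = 36.1248

36.1248


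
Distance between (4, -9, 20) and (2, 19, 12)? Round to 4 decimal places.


d = sqrt((2-4)^2 + (19--9)^2 + (12-20)^2) = 29.189

29.189


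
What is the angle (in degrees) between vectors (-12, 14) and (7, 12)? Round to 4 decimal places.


dot = -12*7 + 14*12 = 84
|u| = 18.4391, |v| = 13.8924
cos(angle) = 0.3279
angle = 70.8577 degrees

70.8577 degrees


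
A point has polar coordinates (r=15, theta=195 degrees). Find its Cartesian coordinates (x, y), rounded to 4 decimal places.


x = 15 * cos(195) = -14.4889
y = 15 * sin(195) = -3.8823

(-14.4889, -3.8823)


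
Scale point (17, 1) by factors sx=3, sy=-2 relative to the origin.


Scaling: (x*sx, y*sy) = (17*3, 1*-2) = (51, -2)

(51, -2)


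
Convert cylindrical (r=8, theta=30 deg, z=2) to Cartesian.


x = 8 * cos(30) = 6.9282
y = 8 * sin(30) = 4
z = 2

(6.9282, 4, 2)


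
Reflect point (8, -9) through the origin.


Reflection through origin: (x, y) -> (-x, -y)
(8, -9) -> (-8, 9)

(-8, 9)


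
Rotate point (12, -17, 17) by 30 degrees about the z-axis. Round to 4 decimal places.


x' = 12*cos(30) - -17*sin(30) = 18.8923
y' = 12*sin(30) + -17*cos(30) = -8.7224
z' = 17

(18.8923, -8.7224, 17)


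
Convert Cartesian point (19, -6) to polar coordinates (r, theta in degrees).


r = sqrt(19^2 + (-6)^2) = 19.9249
theta = atan2(-6, 19) = 342.4744 degrees

r = 19.9249, theta = 342.4744 degrees


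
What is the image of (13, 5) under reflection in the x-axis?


Reflection across x-axis: (x, y) -> (x, -y)
(13, 5) -> (13, -5)

(13, -5)


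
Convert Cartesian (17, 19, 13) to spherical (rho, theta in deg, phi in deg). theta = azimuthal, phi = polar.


rho = sqrt(17^2 + 19^2 + 13^2) = 28.6182
theta = atan2(19, 17) = 48.1798 deg
phi = acos(13/28.6182) = 62.9829 deg

rho = 28.6182, theta = 48.1798 deg, phi = 62.9829 deg


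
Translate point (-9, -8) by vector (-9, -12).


Translation: (x+dx, y+dy) = (-9+-9, -8+-12) = (-18, -20)

(-18, -20)


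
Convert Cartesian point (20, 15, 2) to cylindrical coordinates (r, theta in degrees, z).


r = sqrt(20^2 + 15^2) = 25
theta = atan2(15, 20) = 36.8699 deg
z = 2

r = 25, theta = 36.8699 deg, z = 2


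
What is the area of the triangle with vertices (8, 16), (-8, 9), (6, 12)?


Area = |x1(y2-y3) + x2(y3-y1) + x3(y1-y2)| / 2
= |8*(9-12) + -8*(12-16) + 6*(16-9)| / 2
= 25

25


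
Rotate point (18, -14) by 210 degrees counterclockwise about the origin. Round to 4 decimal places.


x' = 18*cos(210) - -14*sin(210) = -22.5885
y' = 18*sin(210) + -14*cos(210) = 3.1244

(-22.5885, 3.1244)


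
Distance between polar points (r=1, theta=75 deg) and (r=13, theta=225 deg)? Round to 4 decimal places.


d = sqrt(r1^2 + r2^2 - 2*r1*r2*cos(t2-t1))
d = sqrt(1^2 + 13^2 - 2*1*13*cos(225-75)) = 13.875

13.875


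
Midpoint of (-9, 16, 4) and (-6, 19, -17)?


Midpoint = ((-9+-6)/2, (16+19)/2, (4+-17)/2) = (-7.5, 17.5, -6.5)

(-7.5, 17.5, -6.5)


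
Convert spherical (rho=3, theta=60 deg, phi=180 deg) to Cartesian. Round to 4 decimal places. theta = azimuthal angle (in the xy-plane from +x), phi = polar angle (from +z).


x = 3 * sin(180) * cos(60) = 0
y = 3 * sin(180) * sin(60) = 0
z = 3 * cos(180) = -3

(0, 0, -3)


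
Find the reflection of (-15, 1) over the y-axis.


Reflection across y-axis: (x, y) -> (-x, y)
(-15, 1) -> (15, 1)

(15, 1)


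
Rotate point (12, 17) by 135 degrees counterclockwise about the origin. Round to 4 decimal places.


x' = 12*cos(135) - 17*sin(135) = -20.5061
y' = 12*sin(135) + 17*cos(135) = -3.5355

(-20.5061, -3.5355)


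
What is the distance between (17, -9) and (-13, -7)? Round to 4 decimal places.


d = sqrt((-13-17)^2 + (-7--9)^2) = 30.0666

30.0666


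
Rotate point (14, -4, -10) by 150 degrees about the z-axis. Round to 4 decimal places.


x' = 14*cos(150) - -4*sin(150) = -10.1244
y' = 14*sin(150) + -4*cos(150) = 10.4641
z' = -10

(-10.1244, 10.4641, -10)


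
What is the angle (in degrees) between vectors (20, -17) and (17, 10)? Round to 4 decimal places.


dot = 20*17 + -17*10 = 170
|u| = 26.2488, |v| = 19.7231
cos(angle) = 0.3284
angle = 70.8301 degrees

70.8301 degrees


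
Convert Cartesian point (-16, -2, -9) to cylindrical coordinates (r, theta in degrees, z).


r = sqrt((-16)^2 + (-2)^2) = 16.1245
theta = atan2(-2, -16) = 187.125 deg
z = -9

r = 16.1245, theta = 187.125 deg, z = -9


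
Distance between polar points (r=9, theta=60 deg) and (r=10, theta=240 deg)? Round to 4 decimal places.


d = sqrt(r1^2 + r2^2 - 2*r1*r2*cos(t2-t1))
d = sqrt(9^2 + 10^2 - 2*9*10*cos(240-60)) = 19

19


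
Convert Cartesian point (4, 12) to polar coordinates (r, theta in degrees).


r = sqrt(4^2 + 12^2) = 12.6491
theta = atan2(12, 4) = 71.5651 degrees

r = 12.6491, theta = 71.5651 degrees


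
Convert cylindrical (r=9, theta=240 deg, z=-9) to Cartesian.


x = 9 * cos(240) = -4.5
y = 9 * sin(240) = -7.7942
z = -9

(-4.5, -7.7942, -9)


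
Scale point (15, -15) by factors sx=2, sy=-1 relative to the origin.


Scaling: (x*sx, y*sy) = (15*2, -15*-1) = (30, 15)

(30, 15)


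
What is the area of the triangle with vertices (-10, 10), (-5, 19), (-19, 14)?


Area = |x1(y2-y3) + x2(y3-y1) + x3(y1-y2)| / 2
= |-10*(19-14) + -5*(14-10) + -19*(10-19)| / 2
= 50.5

50.5


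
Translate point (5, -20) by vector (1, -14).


Translation: (x+dx, y+dy) = (5+1, -20+-14) = (6, -34)

(6, -34)


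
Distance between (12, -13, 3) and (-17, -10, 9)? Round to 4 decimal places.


d = sqrt((-17-12)^2 + (-10--13)^2 + (9-3)^2) = 29.7658

29.7658


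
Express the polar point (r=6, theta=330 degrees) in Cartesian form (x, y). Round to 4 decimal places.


x = 6 * cos(330) = 5.1962
y = 6 * sin(330) = -3

(5.1962, -3)


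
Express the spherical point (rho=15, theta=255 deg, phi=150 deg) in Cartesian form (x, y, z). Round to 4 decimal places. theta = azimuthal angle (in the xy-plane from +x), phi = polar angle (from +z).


x = 15 * sin(150) * cos(255) = -1.9411
y = 15 * sin(150) * sin(255) = -7.2444
z = 15 * cos(150) = -12.9904

(-1.9411, -7.2444, -12.9904)


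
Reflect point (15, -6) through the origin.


Reflection through origin: (x, y) -> (-x, -y)
(15, -6) -> (-15, 6)

(-15, 6)


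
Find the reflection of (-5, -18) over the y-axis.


Reflection across y-axis: (x, y) -> (-x, y)
(-5, -18) -> (5, -18)

(5, -18)


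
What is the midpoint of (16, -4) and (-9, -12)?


Midpoint = ((16+-9)/2, (-4+-12)/2) = (3.5, -8)

(3.5, -8)


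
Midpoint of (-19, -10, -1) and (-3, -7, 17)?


Midpoint = ((-19+-3)/2, (-10+-7)/2, (-1+17)/2) = (-11, -8.5, 8)

(-11, -8.5, 8)


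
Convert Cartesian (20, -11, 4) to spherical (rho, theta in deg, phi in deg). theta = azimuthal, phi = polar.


rho = sqrt(20^2 + (-11)^2 + 4^2) = 23.1733
theta = atan2(-11, 20) = 331.1892 deg
phi = acos(4/23.1733) = 80.0602 deg

rho = 23.1733, theta = 331.1892 deg, phi = 80.0602 deg


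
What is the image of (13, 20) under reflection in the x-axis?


Reflection across x-axis: (x, y) -> (x, -y)
(13, 20) -> (13, -20)

(13, -20)


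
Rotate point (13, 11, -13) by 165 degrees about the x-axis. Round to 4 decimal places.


x' = 13
y' = 11*cos(165) - -13*sin(165) = -7.2605
z' = 11*sin(165) + -13*cos(165) = 15.404

(13, -7.2605, 15.404)


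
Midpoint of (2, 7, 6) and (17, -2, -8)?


Midpoint = ((2+17)/2, (7+-2)/2, (6+-8)/2) = (9.5, 2.5, -1)

(9.5, 2.5, -1)


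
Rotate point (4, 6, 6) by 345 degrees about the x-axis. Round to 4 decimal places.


x' = 4
y' = 6*cos(345) - 6*sin(345) = 7.3485
z' = 6*sin(345) + 6*cos(345) = 4.2426

(4, 7.3485, 4.2426)


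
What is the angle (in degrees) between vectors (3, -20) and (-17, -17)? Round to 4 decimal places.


dot = 3*-17 + -20*-17 = 289
|u| = 20.2237, |v| = 24.0416
cos(angle) = 0.5944
angle = 53.5308 degrees

53.5308 degrees


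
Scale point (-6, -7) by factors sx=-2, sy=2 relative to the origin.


Scaling: (x*sx, y*sy) = (-6*-2, -7*2) = (12, -14)

(12, -14)


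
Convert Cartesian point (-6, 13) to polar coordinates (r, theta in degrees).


r = sqrt((-6)^2 + 13^2) = 14.3178
theta = atan2(13, -6) = 114.7751 degrees

r = 14.3178, theta = 114.7751 degrees


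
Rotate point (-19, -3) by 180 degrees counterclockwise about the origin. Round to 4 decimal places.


x' = -19*cos(180) - -3*sin(180) = 19
y' = -19*sin(180) + -3*cos(180) = 3

(19, 3)


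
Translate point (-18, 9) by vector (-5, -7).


Translation: (x+dx, y+dy) = (-18+-5, 9+-7) = (-23, 2)

(-23, 2)


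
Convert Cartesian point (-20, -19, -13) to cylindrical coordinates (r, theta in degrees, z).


r = sqrt((-20)^2 + (-19)^2) = 27.5862
theta = atan2(-19, -20) = 223.5312 deg
z = -13

r = 27.5862, theta = 223.5312 deg, z = -13


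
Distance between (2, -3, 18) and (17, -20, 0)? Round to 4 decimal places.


d = sqrt((17-2)^2 + (-20--3)^2 + (0-18)^2) = 28.9482

28.9482


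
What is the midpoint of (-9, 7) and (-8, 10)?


Midpoint = ((-9+-8)/2, (7+10)/2) = (-8.5, 8.5)

(-8.5, 8.5)


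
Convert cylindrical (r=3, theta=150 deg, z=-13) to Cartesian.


x = 3 * cos(150) = -2.5981
y = 3 * sin(150) = 1.5
z = -13

(-2.5981, 1.5, -13)


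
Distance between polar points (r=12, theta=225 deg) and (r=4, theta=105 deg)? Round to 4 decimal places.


d = sqrt(r1^2 + r2^2 - 2*r1*r2*cos(t2-t1))
d = sqrt(12^2 + 4^2 - 2*12*4*cos(105-225)) = 14.4222

14.4222


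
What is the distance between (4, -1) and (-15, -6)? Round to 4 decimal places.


d = sqrt((-15-4)^2 + (-6--1)^2) = 19.6469

19.6469


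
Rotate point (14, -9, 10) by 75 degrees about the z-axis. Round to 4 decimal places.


x' = 14*cos(75) - -9*sin(75) = 12.3168
y' = 14*sin(75) + -9*cos(75) = 11.1936
z' = 10

(12.3168, 11.1936, 10)


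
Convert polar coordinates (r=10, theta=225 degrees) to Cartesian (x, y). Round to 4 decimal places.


x = 10 * cos(225) = -7.0711
y = 10 * sin(225) = -7.0711

(-7.0711, -7.0711)


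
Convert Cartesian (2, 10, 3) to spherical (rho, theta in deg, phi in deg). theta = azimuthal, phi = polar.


rho = sqrt(2^2 + 10^2 + 3^2) = 10.6301
theta = atan2(10, 2) = 78.6901 deg
phi = acos(3/10.6301) = 73.6075 deg

rho = 10.6301, theta = 78.6901 deg, phi = 73.6075 deg


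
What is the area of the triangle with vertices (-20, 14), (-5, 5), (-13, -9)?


Area = |x1(y2-y3) + x2(y3-y1) + x3(y1-y2)| / 2
= |-20*(5--9) + -5*(-9-14) + -13*(14-5)| / 2
= 141

141


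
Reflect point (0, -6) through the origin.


Reflection through origin: (x, y) -> (-x, -y)
(0, -6) -> (0, 6)

(0, 6)


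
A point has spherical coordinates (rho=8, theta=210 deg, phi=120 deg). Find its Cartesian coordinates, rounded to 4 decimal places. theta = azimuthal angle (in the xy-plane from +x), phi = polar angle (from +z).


x = 8 * sin(120) * cos(210) = -6
y = 8 * sin(120) * sin(210) = -3.4641
z = 8 * cos(120) = -4

(-6, -3.4641, -4)


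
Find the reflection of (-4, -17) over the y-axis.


Reflection across y-axis: (x, y) -> (-x, y)
(-4, -17) -> (4, -17)

(4, -17)


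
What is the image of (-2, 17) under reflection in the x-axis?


Reflection across x-axis: (x, y) -> (x, -y)
(-2, 17) -> (-2, -17)

(-2, -17)


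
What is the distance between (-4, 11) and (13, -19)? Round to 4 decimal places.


d = sqrt((13--4)^2 + (-19-11)^2) = 34.4819

34.4819


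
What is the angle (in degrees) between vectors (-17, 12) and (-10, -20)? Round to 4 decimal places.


dot = -17*-10 + 12*-20 = -70
|u| = 20.8087, |v| = 22.3607
cos(angle) = -0.1504
angle = 98.6525 degrees

98.6525 degrees


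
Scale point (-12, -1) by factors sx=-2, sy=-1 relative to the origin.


Scaling: (x*sx, y*sy) = (-12*-2, -1*-1) = (24, 1)

(24, 1)


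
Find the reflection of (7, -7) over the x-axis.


Reflection across x-axis: (x, y) -> (x, -y)
(7, -7) -> (7, 7)

(7, 7)


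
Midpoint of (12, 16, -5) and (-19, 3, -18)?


Midpoint = ((12+-19)/2, (16+3)/2, (-5+-18)/2) = (-3.5, 9.5, -11.5)

(-3.5, 9.5, -11.5)


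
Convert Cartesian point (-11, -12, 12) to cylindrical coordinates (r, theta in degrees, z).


r = sqrt((-11)^2 + (-12)^2) = 16.2788
theta = atan2(-12, -11) = 227.4896 deg
z = 12

r = 16.2788, theta = 227.4896 deg, z = 12


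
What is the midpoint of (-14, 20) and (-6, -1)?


Midpoint = ((-14+-6)/2, (20+-1)/2) = (-10, 9.5)

(-10, 9.5)


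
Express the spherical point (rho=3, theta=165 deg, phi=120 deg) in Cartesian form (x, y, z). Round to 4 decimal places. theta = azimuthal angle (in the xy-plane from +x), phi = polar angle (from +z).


x = 3 * sin(120) * cos(165) = -2.5095
y = 3 * sin(120) * sin(165) = 0.6724
z = 3 * cos(120) = -1.5

(-2.5095, 0.6724, -1.5)


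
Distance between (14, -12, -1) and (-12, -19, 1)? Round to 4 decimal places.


d = sqrt((-12-14)^2 + (-19--12)^2 + (1--1)^2) = 27

27


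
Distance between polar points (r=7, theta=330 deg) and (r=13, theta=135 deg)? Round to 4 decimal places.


d = sqrt(r1^2 + r2^2 - 2*r1*r2*cos(t2-t1))
d = sqrt(7^2 + 13^2 - 2*7*13*cos(135-330)) = 19.8444

19.8444


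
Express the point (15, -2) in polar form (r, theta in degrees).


r = sqrt(15^2 + (-2)^2) = 15.1327
theta = atan2(-2, 15) = 352.4054 degrees

r = 15.1327, theta = 352.4054 degrees


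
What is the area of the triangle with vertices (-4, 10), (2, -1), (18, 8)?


Area = |x1(y2-y3) + x2(y3-y1) + x3(y1-y2)| / 2
= |-4*(-1-8) + 2*(8-10) + 18*(10--1)| / 2
= 115

115


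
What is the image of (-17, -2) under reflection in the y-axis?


Reflection across y-axis: (x, y) -> (-x, y)
(-17, -2) -> (17, -2)

(17, -2)


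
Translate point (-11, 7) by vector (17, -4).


Translation: (x+dx, y+dy) = (-11+17, 7+-4) = (6, 3)

(6, 3)


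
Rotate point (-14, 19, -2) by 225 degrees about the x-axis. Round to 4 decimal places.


x' = -14
y' = 19*cos(225) - -2*sin(225) = -14.8492
z' = 19*sin(225) + -2*cos(225) = -12.0208

(-14, -14.8492, -12.0208)


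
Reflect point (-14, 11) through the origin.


Reflection through origin: (x, y) -> (-x, -y)
(-14, 11) -> (14, -11)

(14, -11)


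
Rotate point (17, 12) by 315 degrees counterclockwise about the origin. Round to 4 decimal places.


x' = 17*cos(315) - 12*sin(315) = 20.5061
y' = 17*sin(315) + 12*cos(315) = -3.5355

(20.5061, -3.5355)
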